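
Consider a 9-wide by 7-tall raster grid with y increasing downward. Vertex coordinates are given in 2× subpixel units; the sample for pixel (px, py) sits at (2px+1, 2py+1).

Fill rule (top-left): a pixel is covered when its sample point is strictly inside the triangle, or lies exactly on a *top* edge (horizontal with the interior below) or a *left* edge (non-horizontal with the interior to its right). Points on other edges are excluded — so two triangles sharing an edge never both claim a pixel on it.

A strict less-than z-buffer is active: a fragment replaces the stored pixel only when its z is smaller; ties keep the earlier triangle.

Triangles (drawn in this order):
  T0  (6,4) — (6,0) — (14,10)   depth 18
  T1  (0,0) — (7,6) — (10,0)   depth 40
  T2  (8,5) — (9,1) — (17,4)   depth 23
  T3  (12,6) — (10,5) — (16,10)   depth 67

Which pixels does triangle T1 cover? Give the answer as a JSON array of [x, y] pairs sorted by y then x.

T0:
  2·area = 32
  edge (6, 4)→(6, 0): d=(0,-4) top-left  bias=+0
  edge (6, 0)→(14, 10): d=(8,10) right/bottom  bias=-1
  edge (14, 10)→(6, 4): d=(-8,-6) top-left  bias=+0
    (3,1)@(7, 3): e=[4,14,14] → X
    (4,1)@(9, 3): e=[12,-6,26] → .
    (3,2)@(7, 5): e=[4,30,-2] → .
    (4,2)@(9, 5): e=[12,10,10] → X
    (5,2)@(11, 5): e=[20,-10,22] → .
    (4,3)@(9, 7): e=[12,26,-6] → .
    (5,3)@(11, 7): e=[20,6,6] → X
    (6,3)@(13, 7): e=[28,-14,18] → .
    (5,4)@(11, 9): e=[20,22,-10] → .
    (6,4)@(13, 9): e=[28,2,2] → X
    (7,4)@(15, 9): e=[36,-18,14] → .
    (6,5)@(13, 11): e=[28,18,-14] → .
  covered (4 px):
    . . . . . . . . .
    . . . X . . . . .
    . . . . X . . . .
    . . . . . X . . .
    . . . . . . X . .
    . . . . . . . . .
    . . . . . . . . .
T1:
  2·area = 60  (B↔C swapped to make it positive)
  edge (0, 0)→(10, 0): d=(10,0) top-left  bias=+0
  edge (10, 0)→(7, 6): d=(-3,6) right/bottom  bias=-1
  edge (7, 6)→(0, 0): d=(-7,-6) top-left  bias=+0
    (1,0)@(3, 1): e=[10,39,11] → X
    (2,0)@(5, 1): e=[10,27,23] → X
    (3,0)@(7, 1): e=[10,15,35] → X
    (4,0)@(9, 1): e=[10,3,47] → X
    (5,0)@(11, 1): e=[10,-9,59] → .
    (1,1)@(3, 3): e=[30,33,-3] → .
    (2,1)@(5, 3): e=[30,21,9] → X
    (4,1)@(9, 3): e=[30,-3,33] → .
    (2,2)@(5, 5): e=[50,15,-5] → .
    (3,2)@(7, 5): e=[50,3,7] → X
    (4,2)@(9, 5): e=[50,-9,19] → .
    (3,3)@(7, 7): e=[70,-3,-7] → .
  covered (7 px):
    . X X X X . . . .
    . . X X . . . . .
    . . . X . . . . .
    . . . . . . . . .
    . . . . . . . . .
    . . . . . . . . .
    . . . . . . . . .
T2:
  2·area = 35
  edge (8, 5)→(9, 1): d=(1,-4) top-left  bias=+0
  edge (9, 1)→(17, 4): d=(8,3) right/bottom  bias=-1
  edge (17, 4)→(8, 5): d=(-9,1) right/bottom  bias=-1
    (4,0)@(9, 1): e=[0,0,35] → .  [on edge]
    (4,1)@(9, 3): e=[2,16,17] → X
    (5,1)@(11, 3): e=[10,10,15] → X
    (6,1)@(13, 3): e=[18,4,13] → X
    (7,1)@(15, 3): e=[26,-2,11] → .
    (4,2)@(9, 5): e=[4,32,-1] → .
    (5,2)@(11, 5): e=[12,26,-3] → .
    (6,2)@(13, 5): e=[20,20,-5] → .
    (3,4)@(7, 9): e=[0,70,-35] → .  [on edge]
  covered (3 px):
    . . . . . . . . .
    . . . . X X X . .
    . . . . . . . . .
    . . . . . . . . .
    . . . . . . . . .
    . . . . . . . . .
    . . . . . . . . .
T3:
  2·area = 4  (B↔C swapped to make it positive)
  edge (12, 6)→(16, 10): d=(4,4) right/bottom  bias=-1
  edge (16, 10)→(10, 5): d=(-6,-5) top-left  bias=+0
  edge (10, 5)→(12, 6): d=(2,1) right/bottom  bias=-1
    (3,0)@(7, 1): e=[0,9,-5] → .  [on edge]
    (4,1)@(9, 3): e=[0,7,-3] → .  [on edge]
    (5,2)@(11, 5): e=[0,5,-1] → .  [on edge]
    (6,3)@(13, 7): e=[0,3,1] → .  [on edge]
    (7,4)@(15, 9): e=[0,1,3] → .  [on edge]
    (8,5)@(17, 11): e=[0,-1,5] → .  [on edge]
  covered (0 px):
    . . . . . . . . .
    . . . . . . . . .
    . . . . . . . . .
    . . . . . . . . .
    . . . . . . . . .
    . . . . . . . . .
    . . . . . . . . .

Answer: [[1,0],[2,0],[3,0],[4,0],[2,1],[3,1],[3,2]]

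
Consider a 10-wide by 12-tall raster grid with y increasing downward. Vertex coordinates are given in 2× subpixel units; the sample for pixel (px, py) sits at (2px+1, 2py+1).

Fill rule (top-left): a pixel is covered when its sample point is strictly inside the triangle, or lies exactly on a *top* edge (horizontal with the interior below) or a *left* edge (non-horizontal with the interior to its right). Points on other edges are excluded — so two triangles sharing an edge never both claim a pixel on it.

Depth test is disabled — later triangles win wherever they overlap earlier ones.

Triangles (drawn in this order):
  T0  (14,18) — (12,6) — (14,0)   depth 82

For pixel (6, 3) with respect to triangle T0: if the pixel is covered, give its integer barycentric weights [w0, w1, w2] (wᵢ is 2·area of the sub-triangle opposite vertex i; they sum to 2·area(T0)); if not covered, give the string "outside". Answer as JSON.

T0:
  2·area = 36
  edge (14, 18)→(12, 6): d=(-2,-12) top-left  bias=+0
  edge (12, 6)→(14, 0): d=(2,-6) top-left  bias=+0
  edge (14, 0)→(14, 18): d=(0,18) right/bottom  bias=-1
    (6,1)@(13, 3): e=[18,0,18] → █  [on edge]
    (7,1)@(15, 3): e=[42,12,-18] → ·
    (6,2)@(13, 5): e=[14,4,18] → █
    (7,2)@(15, 5): e=[38,16,-18] → ·
    (6,3)@(13, 7): e=[10,8,18] → █
    (7,3)@(15, 7): e=[34,20,-18] → ·
    (5,4)@(11, 9): e=[-18,0,54] → ·  [on edge]
    (6,4)@(13, 9): e=[6,12,18] → █
    (7,4)@(15, 9): e=[30,24,-18] → ·
    (6,5)@(13, 11): e=[2,16,18] → █
    (7,5)@(15, 11): e=[26,28,-18] → ·
    (6,6)@(13, 13): e=[-2,20,18] → ·
    (4,7)@(9, 15): e=[-54,0,90] → ·  [on edge]
    (3,10)@(7, 21): e=[-90,0,126] → ·  [on edge]
  covered (5 px):
    · · · · · · · · · ·
    · · · · · · █ · · ·
    · · · · · · █ · · ·
    · · · · · · █ · · ·
    · · · · · · █ · · ·
    · · · · · · █ · · ·
    · · · · · · · · · ·
    · · · · · · · · · ·
    · · · · · · · · · ·
    · · · · · · · · · ·
    · · · · · · · · · ·
    · · · · · · · · · ·

Answer: [8,18,10]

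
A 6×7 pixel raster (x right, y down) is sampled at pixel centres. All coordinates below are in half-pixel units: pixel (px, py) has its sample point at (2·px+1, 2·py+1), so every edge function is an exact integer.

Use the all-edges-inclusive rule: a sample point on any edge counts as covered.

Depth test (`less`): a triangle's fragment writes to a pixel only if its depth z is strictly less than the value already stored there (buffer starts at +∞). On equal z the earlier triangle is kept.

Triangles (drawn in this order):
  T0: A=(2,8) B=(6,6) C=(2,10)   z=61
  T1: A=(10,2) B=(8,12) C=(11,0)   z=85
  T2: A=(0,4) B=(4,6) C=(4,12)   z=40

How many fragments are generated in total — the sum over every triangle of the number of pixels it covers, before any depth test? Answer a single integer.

T0:
  2·area = 8
  edge (2, 8)→(6, 6): d=(4,-2) inclusive
  edge (6, 6)→(2, 10): d=(-4,4) inclusive
  edge (2, 10)→(2, 8): d=(0,-2) inclusive
    (5,0)@(11, 1): e=[-10,0,18] → ·  [on edge]
    (4,1)@(9, 3): e=[-6,0,14] → ·  [on edge]
    (3,2)@(7, 5): e=[-2,0,10] → ·  [on edge]
    (2,3)@(5, 7): e=[2,0,6] → █  [on edge]
    (3,3)@(7, 7): e=[6,-8,10] → ·
    (1,4)@(3, 9): e=[6,0,2] → █  [on edge]
    (2,4)@(5, 9): e=[10,-8,6] → ·
    (0,5)@(1, 11): e=[10,0,-2] → ·  [on edge]
    (1,5)@(3, 11): e=[14,-8,2] → ·
  covered (2 px):
    · · · · · ·
    · · · · · ·
    · · · · · ·
    · · █ · · ·
    · █ · · · ·
    · · · · · ·
    · · · · · ·
T1:
  2·area = 6  (B↔C swapped to make it positive)
  edge (10, 2)→(11, 0): d=(1,-2) inclusive
  edge (11, 0)→(8, 12): d=(-3,12) inclusive
  edge (8, 12)→(10, 2): d=(2,-10) inclusive
    (4,3)@(9, 7): e=[3,3,0] → █  [on edge]
    (5,3)@(11, 7): e=[7,-21,20] → ·
    (4,4)@(9, 9): e=[5,-3,4] → ·
  covered (1 px):
    · · · · · ·
    · · · · · ·
    · · · · · ·
    · · · · █ ·
    · · · · · ·
    · · · · · ·
    · · · · · ·
T2:
  2·area = 24
  edge (0, 4)→(4, 6): d=(4,2) inclusive
  edge (4, 6)→(4, 12): d=(0,6) inclusive
  edge (4, 12)→(0, 4): d=(-4,-8) inclusive
    (0,2)@(1, 5): e=[2,18,4] → █
    (1,2)@(3, 5): e=[-2,6,20] → ·
    (0,3)@(1, 7): e=[10,18,-4] → ·
    (1,3)@(3, 7): e=[6,6,12] → █
    (2,3)@(5, 7): e=[2,-6,28] → ·
    (1,4)@(3, 9): e=[14,6,4] → █
    (2,4)@(5, 9): e=[10,-6,20] → ·
    (1,5)@(3, 11): e=[22,6,-4] → ·
  covered (3 px):
    · · · · · ·
    · · · · · ·
    █ · · · · ·
    · █ · · · ·
    · █ · · · ·
    · · · · · ·
    · · · · · ·

Result: 6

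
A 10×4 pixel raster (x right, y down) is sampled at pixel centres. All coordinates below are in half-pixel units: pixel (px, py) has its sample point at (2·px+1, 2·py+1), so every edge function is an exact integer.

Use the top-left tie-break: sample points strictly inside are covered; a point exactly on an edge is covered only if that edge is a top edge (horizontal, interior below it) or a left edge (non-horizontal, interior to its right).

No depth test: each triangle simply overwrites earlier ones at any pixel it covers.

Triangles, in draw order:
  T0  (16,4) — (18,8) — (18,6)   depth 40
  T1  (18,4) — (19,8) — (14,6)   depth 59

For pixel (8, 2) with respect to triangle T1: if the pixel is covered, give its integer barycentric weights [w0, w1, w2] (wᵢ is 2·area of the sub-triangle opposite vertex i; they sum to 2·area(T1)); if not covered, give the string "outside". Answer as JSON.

T0:
  2·area = 4  (B↔C swapped to make it positive)
  edge (16, 4)→(18, 6): d=(2,2) right/bottom  bias=-1
  edge (18, 6)→(18, 8): d=(0,2) right/bottom  bias=-1
  edge (18, 8)→(16, 4): d=(-2,-4) top-left  bias=+0
    (6,0)@(13, 1): e=[0,10,-6] → ·  [on edge]
    (7,1)@(15, 3): e=[0,6,-2] → ·  [on edge]
    (8,2)@(17, 5): e=[0,2,2] → ·  [on edge]
    (9,3)@(19, 7): e=[0,-2,6] → ·  [on edge]
  covered (0 px):
    · · · · · · · · · ·
    · · · · · · · · · ·
    · · · · · · · · · ·
    · · · · · · · · · ·
T1:
  2·area = 18
  edge (18, 4)→(19, 8): d=(1,4) right/bottom  bias=-1
  edge (19, 8)→(14, 6): d=(-5,-2) top-left  bias=+0
  edge (14, 6)→(18, 4): d=(4,-2) top-left  bias=+0
    (8,2)@(17, 5): e=[5,11,2] → #
    (9,2)@(19, 5): e=[-3,15,6] → ·
    (8,3)@(17, 7): e=[7,1,10] → #
    (9,3)@(19, 7): e=[-1,5,14] → ·
  covered (2 px):
    · · · · · · · · · ·
    · · · · · · · · · ·
    · · · · · · · · # ·
    · · · · · · · · # ·

Final: [11,2,5]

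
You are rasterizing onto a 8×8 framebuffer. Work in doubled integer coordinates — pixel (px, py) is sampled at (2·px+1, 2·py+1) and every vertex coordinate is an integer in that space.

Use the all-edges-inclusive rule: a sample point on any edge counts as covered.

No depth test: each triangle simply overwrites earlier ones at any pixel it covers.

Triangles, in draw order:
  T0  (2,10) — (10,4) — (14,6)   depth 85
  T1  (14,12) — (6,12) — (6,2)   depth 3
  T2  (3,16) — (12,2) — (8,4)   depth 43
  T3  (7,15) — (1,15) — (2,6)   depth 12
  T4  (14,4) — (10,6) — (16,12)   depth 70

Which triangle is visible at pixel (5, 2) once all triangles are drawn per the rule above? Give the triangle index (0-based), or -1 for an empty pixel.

T0:
  2·area = 40
  edge (2, 10)→(10, 4): d=(8,-6) inclusive
  edge (10, 4)→(14, 6): d=(4,2) inclusive
  edge (14, 6)→(2, 10): d=(-12,4) inclusive
    (4,2)@(9, 5): e=[2,6,32] → X
    (5,2)@(11, 5): e=[14,2,24] → X
    (6,2)@(13, 5): e=[26,-2,16] → .
    (3,3)@(7, 7): e=[6,18,16] → X
    (5,3)@(11, 7): e=[30,10,0] → X  [on edge]
    (6,3)@(13, 7): e=[42,6,-8] → .
    (2,4)@(5, 9): e=[10,30,0] → X  [on edge]
    (3,4)@(7, 9): e=[22,26,-8] → .
    (4,4)@(9, 9): e=[34,22,-16] → .
    (5,4)@(11, 9): e=[46,18,-24] → .
    (2,5)@(5, 11): e=[26,38,-24] → .
  covered (6 px):
    . . . . . . . .
    . . . . . . . .
    . . . . X X . .
    . . . X X X . .
    . . X . . . . .
    . . . . . . . .
    . . . . . . . .
    . . . . . . . .
T1:
  2·area = 80
  edge (14, 12)→(6, 12): d=(-8,0) inclusive
  edge (6, 12)→(6, 2): d=(0,-10) inclusive
  edge (6, 2)→(14, 12): d=(8,10) inclusive
    (3,2)@(7, 5): e=[56,10,14] → X
    (4,2)@(9, 5): e=[56,30,-6] → .
    (3,3)@(7, 7): e=[40,10,30] → X
    (4,3)@(9, 7): e=[40,30,10] → X
    (5,3)@(11, 7): e=[40,50,-10] → .
    (3,4)@(7, 9): e=[24,10,46] → X
    (5,4)@(11, 9): e=[24,50,6] → X
    (6,4)@(13, 9): e=[24,70,-14] → .
    (3,5)@(7, 11): e=[8,10,62] → X
    (6,5)@(13, 11): e=[8,70,2] → X
    (7,5)@(15, 11): e=[8,90,-18] → .
    (3,6)@(7, 13): e=[-8,10,78] → .
  covered (10 px):
    . . . . . . . .
    . . . . . . . .
    . . . X . . . .
    . . . X X . . .
    . . . X X X . .
    . . . X X X X .
    . . . . . . . .
    . . . . . . . .
T2:
  2·area = 38  (B↔C swapped to make it positive)
  edge (3, 16)→(8, 4): d=(5,-12) inclusive
  edge (8, 4)→(12, 2): d=(4,-2) inclusive
  edge (12, 2)→(3, 16): d=(-9,14) inclusive
    (5,1)@(11, 3): e=[31,2,5] → X
    (6,1)@(13, 3): e=[55,6,-23] → .
    (4,2)@(9, 5): e=[17,6,15] → X
    (5,2)@(11, 5): e=[41,10,-13] → .
    (3,3)@(7, 7): e=[3,10,25] → X
    (4,3)@(9, 7): e=[27,14,-3] → .
    (3,4)@(7, 9): e=[13,18,7] → X
    (4,4)@(9, 9): e=[37,22,-21] → .
    (3,5)@(7, 11): e=[23,26,-11] → .
  covered (4 px):
    . . . . . . . .
    . . . . . X . .
    . . . . X . . .
    . . . X . . . .
    . . . X . . . .
    . . . . . . . .
    . . . . . . . .
    . . . . . . . .
T3:
  2·area = 54
  edge (7, 15)→(1, 15): d=(-6,0) inclusive
  edge (1, 15)→(2, 6): d=(1,-9) inclusive
  edge (2, 6)→(7, 15): d=(5,9) inclusive
    (1,4)@(3, 9): e=[36,12,6] → X
    (2,4)@(5, 9): e=[36,30,-12] → .
    (1,5)@(3, 11): e=[24,14,16] → X
    (2,5)@(5, 11): e=[24,32,-2] → .
    (1,6)@(3, 13): e=[12,16,26] → X
    (2,6)@(5, 13): e=[12,34,8] → X
    (3,6)@(7, 13): e=[12,52,-10] → .
    (0,7)@(1, 15): e=[0,0,54] → X  [on edge]
    (1,7)@(3, 15): e=[0,18,36] → X  [on edge]
    (2,7)@(5, 15): e=[0,36,18] → X  [on edge]
    (3,7)@(7, 15): e=[0,54,0] → X  [on edge]
    (4,7)@(9, 15): e=[0,72,-18] → .  [on edge]
    (5,7)@(11, 15): e=[0,90,-36] → .  [on edge]
    (6,7)@(13, 15): e=[0,108,-54] → .  [on edge]
    (7,7)@(15, 15): e=[0,126,-72] → .  [on edge]
  covered (8 px):
    . . . . . . . .
    . . . . . . . .
    . . . . . . . .
    . . . . . . . .
    . X . . . . . .
    . X . . . . . .
    . X X . . . . .
    X X X X . . . .
T4:
  2·area = 36  (B↔C swapped to make it positive)
  edge (14, 4)→(16, 12): d=(2,8) inclusive
  edge (16, 12)→(10, 6): d=(-6,-6) inclusive
  edge (10, 6)→(14, 4): d=(4,-2) inclusive
    (2,0)@(5, 1): e=[66,0,-30] → .  [on edge]
    (3,1)@(7, 3): e=[54,0,-18] → .  [on edge]
    (4,2)@(9, 5): e=[42,0,-6] → .  [on edge]
    (6,2)@(13, 5): e=[10,24,2] → X
    (7,2)@(15, 5): e=[-6,36,6] → .
    (5,3)@(11, 7): e=[30,0,6] → X  [on edge]
    (7,3)@(15, 7): e=[-2,24,14] → .
    (5,4)@(11, 9): e=[34,-12,14] → .
    (6,4)@(13, 9): e=[18,0,18] → X  [on edge]
    (7,4)@(15, 9): e=[2,12,22] → X
    (6,5)@(13, 11): e=[22,-12,26] → .
    (7,5)@(15, 11): e=[6,0,30] → X  [on edge]
  covered (6 px):
    . . . . . . . .
    . . . . . . . .
    . . . . . . X .
    . . . . . X X .
    . . . . . . X X
    . . . . . . . X
    . . . . . . . .
    . . . . . . . .

Z-buffer (winner per pixel, '.' = empty):
  . . . . . . . .
  . . . . . 2 . .
  . . . 1 2 0 4 .
  . . . 2 1 4 4 .
  . 3 0 2 1 1 4 4
  . 3 . 1 1 1 1 4
  . 3 3 . . . . .
  3 3 3 3 . . . .

Final: 0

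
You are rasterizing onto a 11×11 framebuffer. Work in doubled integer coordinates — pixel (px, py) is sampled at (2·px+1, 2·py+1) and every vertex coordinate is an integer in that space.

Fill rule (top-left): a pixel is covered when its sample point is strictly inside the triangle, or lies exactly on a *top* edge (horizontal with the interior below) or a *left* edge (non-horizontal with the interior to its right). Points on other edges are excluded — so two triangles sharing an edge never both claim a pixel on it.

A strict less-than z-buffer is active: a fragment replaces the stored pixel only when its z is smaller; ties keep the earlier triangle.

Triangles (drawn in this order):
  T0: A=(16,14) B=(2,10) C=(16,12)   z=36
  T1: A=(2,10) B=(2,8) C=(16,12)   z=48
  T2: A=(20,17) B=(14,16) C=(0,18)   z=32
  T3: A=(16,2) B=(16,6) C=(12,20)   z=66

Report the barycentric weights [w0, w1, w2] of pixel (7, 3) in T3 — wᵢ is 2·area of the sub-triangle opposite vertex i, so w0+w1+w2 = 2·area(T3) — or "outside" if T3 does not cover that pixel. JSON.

T0:
  2·area = 28
  edge (16, 14)→(2, 10): d=(-14,-4) top-left  bias=+0
  edge (2, 10)→(16, 12): d=(14,2) right/bottom  bias=-1
  edge (16, 12)→(16, 14): d=(0,2) right/bottom  bias=-1
    (3,5)@(7, 11): e=[6,4,18] → X
    (4,5)@(9, 11): e=[14,0,14] → .  [on edge]
    (3,6)@(7, 13): e=[-22,32,18] → .
    (6,6)@(13, 13): e=[2,20,6] → X
    (7,6)@(15, 13): e=[10,16,2] → X
    (8,6)@(17, 13): e=[18,12,-2] → .
    (6,7)@(13, 15): e=[-26,48,6] → .
    (7,7)@(15, 15): e=[-18,44,2] → .
  covered (3 px):
    . . . . . . . . . . .
    . . . . . . . . . . .
    . . . . . . . . . . .
    . . . . . . . . . . .
    . . . . . . . . . . .
    . . . X . . . . . . .
    . . . . . . X X . . .
    . . . . . . . . . . .
    . . . . . . . . . . .
    . . . . . . . . . . .
    . . . . . . . . . . .
T1:
  2·area = 28
  edge (2, 10)→(2, 8): d=(0,-2) top-left  bias=+0
  edge (2, 8)→(16, 12): d=(14,4) right/bottom  bias=-1
  edge (16, 12)→(2, 10): d=(-14,-2) top-left  bias=+0
    (1,4)@(3, 9): e=[2,10,16] → X
    (2,4)@(5, 9): e=[6,2,20] → X
    (3,4)@(7, 9): e=[10,-6,24] → .
    (1,5)@(3, 11): e=[2,38,-12] → .
    (2,5)@(5, 11): e=[6,30,-8] → .
    (4,5)@(9, 11): e=[14,14,0] → X  [on edge]
    (5,5)@(11, 11): e=[18,6,4] → X
    (6,5)@(13, 11): e=[22,-2,8] → .
    (4,6)@(9, 13): e=[14,42,-28] → .
    (5,6)@(11, 13): e=[18,34,-24] → .
  covered (4 px):
    . . . . . . . . . . .
    . . . . . . . . . . .
    . . . . . . . . . . .
    . . . . . . . . . . .
    . X X . . . . . . . .
    . . . . X X . . . . .
    . . . . . . . . . . .
    . . . . . . . . . . .
    . . . . . . . . . . .
    . . . . . . . . . . .
    . . . . . . . . . . .
T2:
  2·area = 26  (B↔C swapped to make it positive)
  edge (20, 17)→(0, 18): d=(-20,1) right/bottom  bias=-1
  edge (0, 18)→(14, 16): d=(14,-2) top-left  bias=+0
  edge (14, 16)→(20, 17): d=(6,1) right/bottom  bias=-1
    (10,7)@(21, 15): e=[39,0,-13] → .  [on edge]
    (3,8)@(7, 17): e=[13,0,13] → X  [on edge]
    (4,8)@(9, 17): e=[11,4,11] → X
    (5,8)@(11, 17): e=[9,8,9] → X
    (6,8)@(13, 17): e=[7,12,7] → X
    (7,8)@(15, 17): e=[5,16,5] → X
    (8,8)@(17, 17): e=[3,20,3] → X
    (9,8)@(19, 17): e=[1,24,1] → X
    (10,8)@(21, 17): e=[-1,28,-1] → .
    (3,9)@(7, 19): e=[-27,28,25] → .
    (4,9)@(9, 19): e=[-29,32,23] → .
    (5,9)@(11, 19): e=[-31,36,21] → .
  covered (7 px):
    . . . . . . . . . . .
    . . . . . . . . . . .
    . . . . . . . . . . .
    . . . . . . . . . . .
    . . . . . . . . . . .
    . . . . . . . . . . .
    . . . . . . . . . . .
    . . . . . . . . . . .
    . . . X X X X X X X .
    . . . . . . . . . . .
    . . . . . . . . . . .
T3:
  2·area = 16
  edge (16, 2)→(16, 6): d=(0,4) right/bottom  bias=-1
  edge (16, 6)→(12, 20): d=(-4,14) right/bottom  bias=-1
  edge (12, 20)→(16, 2): d=(4,-18) top-left  bias=+0
    (7,3)@(15, 7): e=[4,10,2] → X
    (8,3)@(17, 7): e=[-4,-18,38] → .
    (7,4)@(15, 9): e=[4,2,10] → X
    (8,4)@(17, 9): e=[-4,-26,46] → .
    (7,5)@(15, 11): e=[4,-6,18] → .
  covered (2 px):
    . . . . . . . . . . .
    . . . . . . . . . . .
    . . . . . . . . . . .
    . . . . . . . X . . .
    . . . . . . . X . . .
    . . . . . . . . . . .
    . . . . . . . . . . .
    . . . . . . . . . . .
    . . . . . . . . . . .
    . . . . . . . . . . .
    . . . . . . . . . . .

Result: [10,2,4]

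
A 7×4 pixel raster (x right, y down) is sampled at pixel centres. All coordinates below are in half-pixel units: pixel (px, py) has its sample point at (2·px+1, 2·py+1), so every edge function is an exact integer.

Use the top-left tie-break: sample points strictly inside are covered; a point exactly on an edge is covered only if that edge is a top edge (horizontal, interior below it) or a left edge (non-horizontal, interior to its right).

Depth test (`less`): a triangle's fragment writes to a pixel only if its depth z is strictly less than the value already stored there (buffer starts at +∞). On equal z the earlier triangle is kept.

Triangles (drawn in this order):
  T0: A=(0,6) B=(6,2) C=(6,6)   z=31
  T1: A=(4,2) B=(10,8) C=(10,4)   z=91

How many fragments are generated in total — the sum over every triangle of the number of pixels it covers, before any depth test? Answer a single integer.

T0:
  2·area = 24
  edge (0, 6)→(6, 2): d=(6,-4) top-left  bias=+0
  edge (6, 2)→(6, 6): d=(0,4) right/bottom  bias=-1
  edge (6, 6)→(0, 6): d=(-6,0) right/bottom  bias=-1
    (2,1)@(5, 3): e=[2,4,18] → █
    (3,1)@(7, 3): e=[10,-4,18] → ·
    (1,2)@(3, 5): e=[6,12,6] → █
    (3,2)@(7, 5): e=[22,-4,6] → ·
    (1,3)@(3, 7): e=[18,12,-6] → ·
    (2,3)@(5, 7): e=[26,4,-6] → ·
  covered (3 px):
    · · · · · · ·
    · · █ · · · ·
    · █ █ · · · ·
    · · · · · · ·
T1:
  2·area = 24  (B↔C swapped to make it positive)
  edge (4, 2)→(10, 4): d=(6,2) right/bottom  bias=-1
  edge (10, 4)→(10, 8): d=(0,4) right/bottom  bias=-1
  edge (10, 8)→(4, 2): d=(-6,-6) top-left  bias=+0
    (0,0)@(1, 1): e=[0,36,-12] → ·  [on edge]
    (1,0)@(3, 1): e=[-4,28,0] → ·  [on edge]
    (2,1)@(5, 3): e=[4,20,0] → █  [on edge]
    (3,1)@(7, 3): e=[0,12,12] → ·  [on edge]
    (2,2)@(5, 5): e=[16,20,-12] → ·
    (3,2)@(7, 5): e=[12,12,0] → █  [on edge]
    (4,2)@(9, 5): e=[8,4,12] → █
    (5,2)@(11, 5): e=[4,-4,24] → ·
    (6,2)@(13, 5): e=[0,-12,36] → ·  [on edge]
    (3,3)@(7, 7): e=[24,12,-12] → ·
    (4,3)@(9, 7): e=[20,4,0] → █  [on edge]
    (5,3)@(11, 7): e=[16,-4,12] → ·
  covered (4 px):
    · · · · · · ·
    · · █ · · · ·
    · · · █ █ · ·
    · · · · █ · ·

Final: 7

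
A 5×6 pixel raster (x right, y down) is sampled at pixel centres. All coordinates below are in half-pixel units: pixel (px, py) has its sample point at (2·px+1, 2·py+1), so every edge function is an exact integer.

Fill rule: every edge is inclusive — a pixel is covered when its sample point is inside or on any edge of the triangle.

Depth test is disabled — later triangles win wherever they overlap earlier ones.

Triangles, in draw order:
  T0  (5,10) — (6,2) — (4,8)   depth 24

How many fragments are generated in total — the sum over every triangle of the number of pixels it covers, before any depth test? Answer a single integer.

T0:
  2·area = 10  (B↔C swapped to make it positive)
  edge (5, 10)→(4, 8): d=(-1,-2) inclusive
  edge (4, 8)→(6, 2): d=(2,-6) inclusive
  edge (6, 2)→(5, 10): d=(-1,8) inclusive
    (2,2)@(5, 5): e=[5,0,5] → #  [on edge]
    (3,2)@(7, 5): e=[9,12,-11] → ·
    (2,3)@(5, 7): e=[3,4,3] → #
    (3,3)@(7, 7): e=[7,16,-13] → ·
    (2,4)@(5, 9): e=[1,8,1] → #
    (3,4)@(7, 9): e=[5,20,-15] → ·
    (1,5)@(3, 11): e=[-5,0,15] → ·  [on edge]
    (2,5)@(5, 11): e=[-1,12,-1] → ·
  covered (3 px):
    · · · · ·
    · · · · ·
    · · # · ·
    · · # · ·
    · · # · ·
    · · · · ·

Result: 3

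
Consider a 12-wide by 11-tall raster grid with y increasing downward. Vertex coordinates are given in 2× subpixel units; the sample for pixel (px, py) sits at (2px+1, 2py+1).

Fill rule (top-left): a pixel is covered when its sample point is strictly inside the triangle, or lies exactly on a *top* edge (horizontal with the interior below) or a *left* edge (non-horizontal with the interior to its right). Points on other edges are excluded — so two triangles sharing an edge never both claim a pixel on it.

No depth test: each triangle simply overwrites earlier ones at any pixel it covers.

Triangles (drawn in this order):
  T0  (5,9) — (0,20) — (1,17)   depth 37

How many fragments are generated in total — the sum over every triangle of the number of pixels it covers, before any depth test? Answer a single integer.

T0:
  2·area = 4
  edge (5, 9)→(0, 20): d=(-5,11) right/bottom  bias=-1
  edge (0, 20)→(1, 17): d=(1,-3) top-left  bias=+0
  edge (1, 17)→(5, 9): d=(4,-8) top-left  bias=+0
    (4,0)@(9, 1): e=[-4,8,0] → ·  [on edge]
    (2,2)@(5, 5): e=[20,0,-16] → ·  [on edge]
    (3,2)@(7, 5): e=[-2,6,0] → ·  [on edge]
    (2,4)@(5, 9): e=[0,4,0] → ·  [on edge]
    (1,5)@(3, 11): e=[12,0,-8] → ·  [on edge]
    (1,6)@(3, 13): e=[2,2,0] → #  [on edge]
    (2,6)@(5, 13): e=[-20,8,16] → ·
    (1,7)@(3, 15): e=[-8,4,8] → ·
    (0,8)@(1, 17): e=[4,0,0] → #  [on edge]
    (1,8)@(3, 17): e=[-18,6,16] → ·
    (0,9)@(1, 19): e=[-6,2,8] → ·
  covered (2 px):
    · · · · · · · · · · · ·
    · · · · · · · · · · · ·
    · · · · · · · · · · · ·
    · · · · · · · · · · · ·
    · · · · · · · · · · · ·
    · · · · · · · · · · · ·
    · # · · · · · · · · · ·
    · · · · · · · · · · · ·
    # · · · · · · · · · · ·
    · · · · · · · · · · · ·
    · · · · · · · · · · · ·

Result: 2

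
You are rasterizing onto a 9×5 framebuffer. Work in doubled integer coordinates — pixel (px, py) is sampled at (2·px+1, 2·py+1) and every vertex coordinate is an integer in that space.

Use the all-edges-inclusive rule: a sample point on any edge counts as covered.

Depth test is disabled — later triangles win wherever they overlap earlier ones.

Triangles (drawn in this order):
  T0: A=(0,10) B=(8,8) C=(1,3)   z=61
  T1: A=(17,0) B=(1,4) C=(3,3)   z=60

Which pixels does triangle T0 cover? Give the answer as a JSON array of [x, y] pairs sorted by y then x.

T0:
  2·area = 54  (B↔C swapped to make it positive)
  edge (0, 10)→(1, 3): d=(1,-7) inclusive
  edge (1, 3)→(8, 8): d=(7,5) inclusive
  edge (8, 8)→(0, 10): d=(-8,2) inclusive
    (0,1)@(1, 3): e=[0,0,54] → █  [on edge]
    (1,1)@(3, 3): e=[14,-10,50] → ·
    (0,2)@(1, 5): e=[2,14,38] → █
    (1,2)@(3, 5): e=[16,4,34] → █
    (2,2)@(5, 5): e=[30,-6,30] → ·
    (0,3)@(1, 7): e=[4,28,22] → █
    (2,3)@(5, 7): e=[32,8,14] → █
    (3,3)@(7, 7): e=[46,-2,10] → ·
    (0,4)@(1, 9): e=[6,42,6] → █
    (2,4)@(5, 9): e=[34,22,-2] → ·
  covered (8 px):
    · · · · · · · · ·
    █ · · · · · · · ·
    █ █ · · · · · · ·
    █ █ █ · · · · · ·
    █ █ · · · · · · ·
T1:
  2·area = 8
  edge (17, 0)→(1, 4): d=(-16,4) inclusive
  edge (1, 4)→(3, 3): d=(2,-1) inclusive
  edge (3, 3)→(17, 0): d=(14,-3) inclusive
    (3,0)@(7, 1): e=[24,0,-16] → ·  [on edge]
    (6,0)@(13, 1): e=[0,6,2] → █  [on edge]
    (7,0)@(15, 1): e=[-8,8,8] → ·
    (1,1)@(3, 3): e=[8,0,0] → █  [on edge]
    (2,1)@(5, 3): e=[0,2,6] → █  [on edge]
    (3,1)@(7, 3): e=[-8,4,12] → ·
    (6,1)@(13, 3): e=[-32,10,30] → ·
    (1,2)@(3, 5): e=[-24,4,28] → ·
    (2,2)@(5, 5): e=[-32,6,34] → ·
  covered (3 px):
    · · · · · · █ · ·
    · █ █ · · · · · ·
    · · · · · · · · ·
    · · · · · · · · ·
    · · · · · · · · ·

Result: [[0,1],[0,2],[1,2],[0,3],[1,3],[2,3],[0,4],[1,4]]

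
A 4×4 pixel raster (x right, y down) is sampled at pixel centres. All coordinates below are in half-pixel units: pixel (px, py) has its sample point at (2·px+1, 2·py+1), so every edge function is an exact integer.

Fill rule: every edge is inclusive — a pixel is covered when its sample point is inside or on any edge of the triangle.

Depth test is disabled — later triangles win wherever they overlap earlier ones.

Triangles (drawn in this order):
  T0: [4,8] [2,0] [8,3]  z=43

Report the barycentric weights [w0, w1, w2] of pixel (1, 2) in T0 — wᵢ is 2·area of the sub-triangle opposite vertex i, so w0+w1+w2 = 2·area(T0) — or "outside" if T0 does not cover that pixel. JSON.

T0:
  2·area = 42
  edge (4, 8)→(2, 0): d=(-2,-8) inclusive
  edge (2, 0)→(8, 3): d=(6,3) inclusive
  edge (8, 3)→(4, 8): d=(-4,5) inclusive
    (1,0)@(3, 1): e=[6,3,33] → #
    (2,0)@(5, 1): e=[22,-3,23] → ·
    (1,1)@(3, 3): e=[2,15,25] → #
    (2,1)@(5, 3): e=[18,9,15] → #
    (3,1)@(7, 3): e=[34,3,5] → #
    (1,2)@(3, 5): e=[-2,27,17] → ·
    (2,2)@(5, 5): e=[14,21,7] → #
    (3,2)@(7, 5): e=[30,15,-3] → ·
    (2,3)@(5, 7): e=[10,33,-1] → ·
  covered (5 px):
    · # · ·
    · # # #
    · · # ·
    · · · ·

Result: "outside"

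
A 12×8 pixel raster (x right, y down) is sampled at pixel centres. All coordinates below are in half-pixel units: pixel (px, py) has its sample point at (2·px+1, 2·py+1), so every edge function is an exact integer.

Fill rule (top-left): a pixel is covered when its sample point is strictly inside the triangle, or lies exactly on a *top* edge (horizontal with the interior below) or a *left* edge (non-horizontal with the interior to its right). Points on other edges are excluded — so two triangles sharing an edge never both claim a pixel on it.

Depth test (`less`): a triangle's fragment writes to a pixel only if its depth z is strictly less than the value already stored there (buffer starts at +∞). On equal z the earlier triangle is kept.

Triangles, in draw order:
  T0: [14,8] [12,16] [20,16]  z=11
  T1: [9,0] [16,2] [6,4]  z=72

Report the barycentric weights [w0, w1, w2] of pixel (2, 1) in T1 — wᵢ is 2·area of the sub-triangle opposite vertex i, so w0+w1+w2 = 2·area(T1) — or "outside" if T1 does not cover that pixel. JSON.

T0:
  2·area = 64  (B↔C swapped to make it positive)
  edge (14, 8)→(20, 16): d=(6,8) right/bottom  bias=-1
  edge (20, 16)→(12, 16): d=(-8,0) right/bottom  bias=-1
  edge (12, 16)→(14, 8): d=(2,-8) top-left  bias=+0
    (7,5)@(15, 11): e=[10,40,14] → █
    (8,5)@(17, 11): e=[-6,40,30] → ·
    (6,6)@(13, 13): e=[38,24,2] → █
    (8,6)@(17, 13): e=[6,24,34] → █
    (9,6)@(19, 13): e=[-10,24,50] → ·
    (6,7)@(13, 15): e=[50,8,6] → █
    (9,7)@(19, 15): e=[2,8,54] → █
    (10,7)@(21, 15): e=[-14,8,70] → ·
  covered (8 px):
    · · · · · · · · · · · ·
    · · · · · · · · · · · ·
    · · · · · · · · · · · ·
    · · · · · · · · · · · ·
    · · · · · · · · · · · ·
    · · · · · · · █ · · · ·
    · · · · · · █ █ █ · · ·
    · · · · · · █ █ █ █ · ·
T1:
  2·area = 34
  edge (9, 0)→(16, 2): d=(7,2) right/bottom  bias=-1
  edge (16, 2)→(6, 4): d=(-10,2) right/bottom  bias=-1
  edge (6, 4)→(9, 0): d=(3,-4) top-left  bias=+0
    (4,0)@(9, 1): e=[7,24,3] → █
    (5,0)@(11, 1): e=[3,20,11] → █
    (6,0)@(13, 1): e=[-1,16,19] → ·
    (10,0)@(21, 1): e=[-17,0,51] → ·  [on edge]
    (3,1)@(7, 3): e=[25,8,1] → █
    (5,1)@(11, 3): e=[17,0,17] → ·  [on edge]
    (0,2)@(1, 5): e=[51,0,-17] → ·  [on edge]
    (3,2)@(7, 5): e=[39,-12,7] → ·
    (4,2)@(9, 5): e=[35,-16,15] → ·
  covered (4 px):
    · · · · █ █ · · · · · ·
    · · · █ █ · · · · · · ·
    · · · · · · · · · · · ·
    · · · · · · · · · · · ·
    · · · · · · · · · · · ·
    · · · · · · · · · · · ·
    · · · · · · · · · · · ·
    · · · · · · · · · · · ·

Result: "outside"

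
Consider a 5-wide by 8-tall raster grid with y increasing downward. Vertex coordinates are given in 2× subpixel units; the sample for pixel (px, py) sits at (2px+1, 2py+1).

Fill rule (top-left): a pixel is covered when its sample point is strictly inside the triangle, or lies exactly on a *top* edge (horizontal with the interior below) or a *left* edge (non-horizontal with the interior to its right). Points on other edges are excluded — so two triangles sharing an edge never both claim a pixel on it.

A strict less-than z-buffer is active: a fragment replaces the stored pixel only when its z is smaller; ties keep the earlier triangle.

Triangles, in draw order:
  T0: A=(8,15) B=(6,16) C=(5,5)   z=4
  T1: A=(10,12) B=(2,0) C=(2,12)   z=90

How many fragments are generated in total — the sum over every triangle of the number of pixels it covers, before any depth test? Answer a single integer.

T0:
  2·area = 23
  edge (8, 15)→(6, 16): d=(-2,1) right/bottom  bias=-1
  edge (6, 16)→(5, 5): d=(-1,-11) top-left  bias=+0
  edge (5, 5)→(8, 15): d=(3,10) right/bottom  bias=-1
    (2,2)@(5, 5): e=[23,0,0] → ·  [on edge]
    (3,6)@(7, 13): e=[5,14,4] → █
    (4,6)@(9, 13): e=[3,36,-16] → ·
    (3,7)@(7, 15): e=[1,12,10] → █
    (4,7)@(9, 15): e=[-1,34,-10] → ·
  covered (2 px):
    · · · · ·
    · · · · ·
    · · · · ·
    · · · · ·
    · · · · ·
    · · · · ·
    · · · █ ·
    · · · █ ·
T1:
  2·area = 96  (B↔C swapped to make it positive)
  edge (10, 12)→(2, 12): d=(-8,0) right/bottom  bias=-1
  edge (2, 12)→(2, 0): d=(0,-12) top-left  bias=+0
  edge (2, 0)→(10, 12): d=(8,12) right/bottom  bias=-1
    (1,1)@(3, 3): e=[72,12,12] → █
    (2,1)@(5, 3): e=[72,36,-12] → ·
    (1,2)@(3, 5): e=[56,12,28] → █
    (2,2)@(5, 5): e=[56,36,4] → █
    (3,2)@(7, 5): e=[56,60,-20] → ·
    (1,3)@(3, 7): e=[40,12,44] → █
    (3,3)@(7, 7): e=[40,60,-4] → ·
    (1,4)@(3, 9): e=[24,12,60] → █
    (3,4)@(7, 9): e=[24,60,12] → █
    (4,4)@(9, 9): e=[24,84,-12] → ·
    (1,5)@(3, 11): e=[8,12,76] → █
    (4,5)@(9, 11): e=[8,84,4] → █
  covered (12 px):
    · · · · ·
    · █ · · ·
    · █ █ · ·
    · █ █ · ·
    · █ █ █ ·
    · █ █ █ █
    · · · · ·
    · · · · ·

Result: 14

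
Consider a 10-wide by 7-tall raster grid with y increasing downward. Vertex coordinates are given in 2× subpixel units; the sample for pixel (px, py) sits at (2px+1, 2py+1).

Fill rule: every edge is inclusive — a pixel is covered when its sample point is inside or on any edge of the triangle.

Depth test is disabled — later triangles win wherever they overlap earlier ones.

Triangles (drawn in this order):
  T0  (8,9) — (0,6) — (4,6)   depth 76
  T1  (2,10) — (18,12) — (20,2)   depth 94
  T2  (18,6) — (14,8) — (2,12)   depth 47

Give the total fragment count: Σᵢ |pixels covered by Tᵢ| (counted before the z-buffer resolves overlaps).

T0:
  2·area = 12
  edge (8, 9)→(0, 6): d=(-8,-3) inclusive
  edge (0, 6)→(4, 6): d=(4,0) inclusive
  edge (4, 6)→(8, 9): d=(4,3) inclusive
    (1,3)@(3, 7): e=[1,4,7] → █
    (2,3)@(5, 7): e=[7,4,1] → █
    (3,3)@(7, 7): e=[13,4,-5] → ·
    (1,4)@(3, 9): e=[-15,12,15] → ·
    (2,4)@(5, 9): e=[-9,12,9] → ·
  covered (2 px):
    · · · · · · · · · ·
    · · · · · · · · · ·
    · · · · · · · · · ·
    · █ █ · · · · · · ·
    · · · · · · · · · ·
    · · · · · · · · · ·
    · · · · · · · · · ·
T1:
  2·area = 164  (B↔C swapped to make it positive)
  edge (2, 10)→(20, 2): d=(18,-8) inclusive
  edge (20, 2)→(18, 12): d=(-2,10) inclusive
  edge (18, 12)→(2, 10): d=(-16,-2) inclusive
    (9,1)@(19, 3): e=[10,8,146] → █
    (7,2)@(15, 5): e=[14,44,106] → █
    (8,2)@(17, 5): e=[30,24,110] → █
    (4,3)@(9, 7): e=[2,100,62] → █
    (5,3)@(11, 7): e=[18,80,66] → █
    (6,3)@(13, 7): e=[34,60,70] → █
    (9,3)@(19, 7): e=[82,0,82] → █  [on edge]
    (2,4)@(5, 9): e=[6,136,22] → █
    (3,4)@(7, 9): e=[22,116,26] → █
    (9,4)@(19, 9): e=[118,-4,50] → ·
    (2,5)@(5, 11): e=[42,132,-10] → ·
    (3,5)@(7, 11): e=[58,112,-6] → ·
  covered (21 px):
    · · · · · · · · · ·
    · · · · · · · · · █
    · · · · · · · █ █ █
    · · · · █ █ █ █ █ █
    · · █ █ █ █ █ █ █ ·
    · · · · · █ █ █ █ ·
    · · · · · · · · · ·
T2:
  2·area = 8
  edge (18, 6)→(14, 8): d=(-4,2) inclusive
  edge (14, 8)→(2, 12): d=(-12,4) inclusive
  edge (2, 12)→(18, 6): d=(16,-6) inclusive
    (8,3)@(17, 7): e=[-2,0,10] → ·  [on edge]
    (5,4)@(11, 9): e=[2,0,6] → █  [on edge]
    (6,4)@(13, 9): e=[-2,-8,18] → ·
    (2,5)@(5, 11): e=[6,0,2] → █  [on edge]
    (3,5)@(7, 11): e=[2,-8,14] → ·
    (5,5)@(11, 11): e=[-6,-24,38] → ·
    (2,6)@(5, 13): e=[-2,-24,34] → ·
  covered (2 px):
    · · · · · · · · · ·
    · · · · · · · · · ·
    · · · · · · · · · ·
    · · · · · · · · · ·
    · · · · · █ · · · ·
    · · █ · · · · · · ·
    · · · · · · · · · ·

Result: 25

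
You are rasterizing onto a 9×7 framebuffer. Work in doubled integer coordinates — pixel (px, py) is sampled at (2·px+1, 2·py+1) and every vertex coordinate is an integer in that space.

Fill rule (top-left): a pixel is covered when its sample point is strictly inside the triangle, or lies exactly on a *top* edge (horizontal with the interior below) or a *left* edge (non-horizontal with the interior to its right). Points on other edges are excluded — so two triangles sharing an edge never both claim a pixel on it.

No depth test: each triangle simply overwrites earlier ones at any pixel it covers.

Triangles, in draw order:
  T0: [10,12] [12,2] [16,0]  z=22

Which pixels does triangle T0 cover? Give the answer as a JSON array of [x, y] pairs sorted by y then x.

T0:
  2·area = 36
  edge (10, 12)→(12, 2): d=(2,-10) top-left  bias=+0
  edge (12, 2)→(16, 0): d=(4,-2) top-left  bias=+0
  edge (16, 0)→(10, 12): d=(-6,12) right/bottom  bias=-1
    (7,0)@(15, 1): e=[28,2,6] → X
    (8,0)@(17, 1): e=[48,6,-18] → .
    (6,1)@(13, 3): e=[12,6,18] → X
    (7,1)@(15, 3): e=[32,10,-6] → .
    (6,2)@(13, 5): e=[16,14,6] → X
    (7,2)@(15, 5): e=[36,18,-18] → .
    (5,3)@(11, 7): e=[0,18,18] → X  [on edge]
    (6,3)@(13, 7): e=[20,22,-6] → .
    (5,4)@(11, 9): e=[4,26,6] → X
    (6,4)@(13, 9): e=[24,30,-18] → .
    (5,5)@(11, 11): e=[8,34,-6] → .
  covered (5 px):
    . . . . . . . X .
    . . . . . . X . .
    . . . . . . X . .
    . . . . . X . . .
    . . . . . X . . .
    . . . . . . . . .
    . . . . . . . . .

Result: [[7,0],[6,1],[6,2],[5,3],[5,4]]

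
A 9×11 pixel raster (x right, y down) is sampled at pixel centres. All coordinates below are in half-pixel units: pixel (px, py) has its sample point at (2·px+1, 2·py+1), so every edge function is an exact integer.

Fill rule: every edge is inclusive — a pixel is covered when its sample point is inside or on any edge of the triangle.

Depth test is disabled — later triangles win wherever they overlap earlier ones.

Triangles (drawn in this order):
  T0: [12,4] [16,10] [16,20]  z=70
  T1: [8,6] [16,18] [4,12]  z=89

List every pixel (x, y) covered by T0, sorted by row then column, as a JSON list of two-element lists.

T0:
  2·area = 40
  edge (12, 4)→(16, 10): d=(4,6) inclusive
  edge (16, 10)→(16, 20): d=(0,10) inclusive
  edge (16, 20)→(12, 4): d=(-4,-16) inclusive
    (6,3)@(13, 7): e=[6,30,4] → █
    (7,3)@(15, 7): e=[-6,10,36] → ·
    (6,4)@(13, 9): e=[14,30,-4] → ·
    (7,4)@(15, 9): e=[2,10,28] → █
    (8,4)@(17, 9): e=[-10,-10,60] → ·
    (7,5)@(15, 11): e=[10,10,20] → █
    (8,5)@(17, 11): e=[-2,-10,52] → ·
    (7,6)@(15, 13): e=[18,10,12] → █
    (8,6)@(17, 13): e=[6,-10,44] → ·
    (7,7)@(15, 15): e=[26,10,4] → █
    (8,7)@(17, 15): e=[14,-10,36] → ·
    (7,8)@(15, 17): e=[34,10,-4] → ·
  covered (5 px):
    · · · · · · · · ·
    · · · · · · · · ·
    · · · · · · · · ·
    · · · · · · █ · ·
    · · · · · · · █ ·
    · · · · · · · █ ·
    · · · · · · · █ ·
    · · · · · · · █ ·
    · · · · · · · · ·
    · · · · · · · · ·
    · · · · · · · · ·
T1:
  2·area = 96
  edge (8, 6)→(16, 18): d=(8,12) inclusive
  edge (16, 18)→(4, 12): d=(-12,-6) inclusive
  edge (4, 12)→(8, 6): d=(4,-6) inclusive
    (3,4)@(7, 9): e=[36,54,6] → █
    (4,4)@(9, 9): e=[12,66,18] → █
    (5,4)@(11, 9): e=[-12,78,30] → ·
    (2,5)@(5, 11): e=[76,18,2] → █
    (5,5)@(11, 11): e=[4,54,38] → █
    (6,5)@(13, 11): e=[-20,66,50] → ·
    (2,6)@(5, 13): e=[92,-6,10] → ·
    (3,6)@(7, 13): e=[68,6,22] → █
    (6,6)@(13, 13): e=[-4,42,58] → ·
    (3,7)@(7, 15): e=[84,-18,30] → ·
    (4,7)@(9, 15): e=[60,-6,42] → ·
    (5,7)@(11, 15): e=[36,6,54] → █
  covered (12 px):
    · · · · · · · · ·
    · · · · · · · · ·
    · · · · · · · · ·
    · · · · · · · · ·
    · · · █ █ · · · ·
    · · █ █ █ █ · · ·
    · · · █ █ █ · · ·
    · · · · · █ █ · ·
    · · · · · · · █ ·
    · · · · · · · · ·
    · · · · · · · · ·

Answer: [[6,3],[7,4],[7,5],[7,6],[7,7]]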